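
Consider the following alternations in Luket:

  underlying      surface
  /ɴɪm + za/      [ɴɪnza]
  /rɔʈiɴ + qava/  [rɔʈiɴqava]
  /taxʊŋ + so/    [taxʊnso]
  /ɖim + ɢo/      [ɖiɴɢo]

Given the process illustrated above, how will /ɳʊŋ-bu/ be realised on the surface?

[ɳʊmbu]

The data show regressive place assimilation: /m/ → [n] before /z/; /ŋ/ → [n] before /s/; /m/ → [ɴ] before /ɢ/. In each pair only place changes, matching the following consonant, while manner and voice stay constant.
Nothing changes in [rɔʈiɴqava]: there the adjacent consonants already agree in place (/ɴ/ and /q/ are both uvular), so this form is consistent with the same rule.
The rule targets /ŋ/ (voiced velar nasal), which sits before the trigger /b/ (bilabial).
The voiced bilabial nasal is [m], so /ŋ/ → [m].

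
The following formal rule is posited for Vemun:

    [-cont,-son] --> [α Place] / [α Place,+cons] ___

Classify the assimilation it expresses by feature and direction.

The rule copies the place features (abbreviated [Place]) from the environment onto the target, so the assimilating feature is place.
The conditioning segment sits to the left of the focus bar, meaning the trigger precedes the segment that changes — progressive assimilation.

progressive place assimilation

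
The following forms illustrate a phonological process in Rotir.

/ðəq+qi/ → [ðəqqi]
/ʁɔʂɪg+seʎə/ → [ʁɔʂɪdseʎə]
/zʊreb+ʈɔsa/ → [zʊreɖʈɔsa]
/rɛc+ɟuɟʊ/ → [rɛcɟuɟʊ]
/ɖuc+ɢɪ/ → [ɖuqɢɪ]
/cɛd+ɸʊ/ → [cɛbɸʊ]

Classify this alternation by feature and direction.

regressive place assimilation

Underlying /g/ is realised as [d] next to /s/; /s/ itself does not change.
/g/ is velar while /s/ is alveolar; the output [d] is alveolar, matching the trigger — so the feature that spreads is place.
Manner and voice are unchanged, so the assimilation is partial, not total.
The other alternating forms pattern the same way: /b/ → [ɖ] before /ʈ/ (bilabial → retroflex, matching retroflex); /c/ → [q] before /ɢ/ (palatal → uvular, matching uvular); /d/ → [b] before /ɸ/ (alveolar → bilabial, matching bilabial) — only place changes, and always toward the following segment.
Nothing changes in [ðəqqi], [rɛcɟuɟʊ]: there the adjacent consonants already agree in place (/q/ and /q/ are both uvular; /c/ and /ɟ/ are both palatal), so these forms are consistent with the same rule.
The trigger is the following segment, so the direction is regressive (anticipatory).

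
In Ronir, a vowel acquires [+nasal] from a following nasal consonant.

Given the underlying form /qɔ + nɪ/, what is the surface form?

/ɔ/ sits next to the nasal /n/ and is therefore nasalised to [ɔ̃].

[qɔ̃nɪ]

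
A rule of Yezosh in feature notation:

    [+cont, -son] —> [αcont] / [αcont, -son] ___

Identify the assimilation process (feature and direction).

The shared variable α links the value of [cont] on the target to that of the neighbouring obstruent. [cont] distinguishes stops from fricatives — a manner-of-articulation feature — so this is manner assimilation.
The conditioning segment sits to the left of the focus bar, meaning the trigger precedes the segment that changes — progressive assimilation.

progressive manner assimilation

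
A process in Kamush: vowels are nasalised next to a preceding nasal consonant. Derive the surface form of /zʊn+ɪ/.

[zʊnɪ̃]

/ɪ/ sits next to the nasal /n/ and is therefore nasalised to [ɪ̃].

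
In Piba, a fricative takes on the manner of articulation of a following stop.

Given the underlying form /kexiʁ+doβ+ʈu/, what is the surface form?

[kexiɢdobʈu]

/ʁ/ is a voiced uvular fricative. The following trigger /d/ is a stop, so /ʁ/ must become a stop as well.
Changing only its manner to stop gives [ɢ] — the voiced uvular stop.
The same rule applies at the second boundary: /β/ → [b] next to /ʈ/.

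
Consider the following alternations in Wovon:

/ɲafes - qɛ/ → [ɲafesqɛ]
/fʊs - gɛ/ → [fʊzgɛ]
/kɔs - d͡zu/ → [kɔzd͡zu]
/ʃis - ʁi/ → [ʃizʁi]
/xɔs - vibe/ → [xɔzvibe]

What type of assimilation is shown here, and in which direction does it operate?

regressive voicing assimilation

Underlying /s/ is realised as [z] next to /g/; /g/ itself does not change.
The change voiceless → voiced matches the voicing of the following /g/, identifying this as voicing assimilation.
Place and manner are unchanged, so the assimilation is partial, not total.
Checking the remaining alternations: /s/ → [z] before /d͡z/ (voiceless → voiced, matching voiced); /s/ → [z] before /ʁ/ (voiceless → voiced, matching voiced); /s/ → [z] before /v/ (voiceless → voiced, matching voiced) — only voicing changes, and always toward the following segment.
Nothing changes in [ɲafesqɛ]: there the adjacent consonants already agree in voicing (/s/ and /q/ are both voiceless), so this form is consistent with the same rule.
The trigger is the following segment, so the direction is regressive (anticipatory).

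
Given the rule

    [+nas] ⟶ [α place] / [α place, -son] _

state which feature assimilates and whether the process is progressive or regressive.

progressive place assimilation

The shared variable α links the value of the place features (abbreviated [place]) on the target to the same value on the neighbouring segment, so place is the feature that assimilates.
The conditioning segment sits to the left of the focus bar, meaning the trigger precedes the segment that changes — progressive assimilation.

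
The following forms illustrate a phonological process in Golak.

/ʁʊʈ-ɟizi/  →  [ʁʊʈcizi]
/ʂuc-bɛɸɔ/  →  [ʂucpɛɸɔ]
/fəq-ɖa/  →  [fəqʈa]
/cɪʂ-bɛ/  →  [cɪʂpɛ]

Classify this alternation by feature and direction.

Underlying /ɟ/ is realised as [c] next to /ʈ/; /ʈ/ itself does not change.
/ɟ/ is voiced while /ʈ/ is voiceless; the output [c] is voiceless, matching the trigger — so the feature that spreads is voicing.
Place and manner are unchanged, so the assimilation is partial, not total.
The other alternating forms pattern the same way: /b/ → [p] after /c/ (voiced → voiceless, matching voiceless); /ɖ/ → [ʈ] after /q/ (voiced → voiceless, matching voiceless); /b/ → [p] after /ʂ/ (voiced → voiceless, matching voiceless) — only voicing changes, and always toward the preceding segment.
The trigger is the preceding segment, so the direction is progressive (perseverative).

progressive voicing assimilation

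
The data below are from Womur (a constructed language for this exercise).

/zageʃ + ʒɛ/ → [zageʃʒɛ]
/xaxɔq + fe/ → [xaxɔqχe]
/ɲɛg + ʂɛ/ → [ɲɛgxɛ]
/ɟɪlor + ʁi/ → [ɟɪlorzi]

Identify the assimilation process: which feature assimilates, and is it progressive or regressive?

Comparing underlying and surface forms, /f/ → [χ] is the alternation; the neighbouring /q/ is constant.
The change labiodental → uvular matches the place of the preceding /q/, identifying this as place assimilation.
Manner and voice are unchanged, so the assimilation is partial, not total.
The other alternating forms pattern the same way: /ʂ/ → [x] after /g/ (retroflex → velar, matching velar); /ʁ/ → [z] after /r/ (uvular → alveolar, matching alveolar) — only place changes, and always toward the preceding segment.
Nothing changes in [zageʃʒɛ]: there the adjacent consonants already agree in place (/ʒ/ and /ʃ/ are both postalveolar), so this form is consistent with the same rule.
Since the segment that changes follows the conditioning segment, the assimilation is progressive.

progressive place assimilation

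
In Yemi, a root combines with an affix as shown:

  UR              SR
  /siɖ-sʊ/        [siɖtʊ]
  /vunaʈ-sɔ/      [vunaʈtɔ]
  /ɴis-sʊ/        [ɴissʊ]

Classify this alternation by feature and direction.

progressive manner assimilation

Comparing underlying and surface forms, /s/ → [t] is the alternation; the neighbouring /ɖ/ is constant.
/s/ is a fricative while /ɖ/ is a stop; the output [t] is a stop, matching the trigger — so the feature that spreads is manner.
Place and voice are unchanged, so the assimilation is partial, not total.
The other alternating form patterns the same way: /s/ → [t] after /ʈ/ (fricative → stop, matching a stop) — only manner changes, and always toward the preceding segment.
Nothing changes in [ɴissʊ]: there the adjacent consonants already agree in manner (/s/ and /s/ are both fricatives), so this form is consistent with the same rule.
Since the segment that changes follows the conditioning segment, the assimilation is progressive.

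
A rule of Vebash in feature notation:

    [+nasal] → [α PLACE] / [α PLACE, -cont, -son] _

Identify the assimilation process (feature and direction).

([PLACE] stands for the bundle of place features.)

progressive place assimilation

The rule copies the place features (abbreviated [PLACE]) from the environment onto the target, so the assimilating feature is place.
The conditioning segment sits to the left of the focus bar, meaning the trigger precedes the segment that changes — progressive assimilation.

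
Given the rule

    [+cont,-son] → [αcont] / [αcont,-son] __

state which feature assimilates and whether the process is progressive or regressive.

progressive manner assimilation

The rule copies [cont] (continuancy) from the environment onto the target fricatives; since [±cont] encodes the stop/fricative manner contrast, the assimilating dimension is manner.
Since the environment is written before the underscore, the trigger precedes the target; the direction is progressive.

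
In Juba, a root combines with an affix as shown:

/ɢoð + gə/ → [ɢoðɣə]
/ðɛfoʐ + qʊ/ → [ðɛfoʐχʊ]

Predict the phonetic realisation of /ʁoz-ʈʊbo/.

[ʁozʂʊbo]

The data show progressive manner assimilation: /g/ → [ɣ] after /ð/; /q/ → [χ] after /ʐ/. In each pair only manner changes, matching the preceding consonant, while place and voice stay constant.
The rule targets /ʈ/ (voiceless retroflex stop), which sits after the trigger /z/ (fricative).
Changing only its manner to fricative gives [ʂ] — the voiceless retroflex fricative.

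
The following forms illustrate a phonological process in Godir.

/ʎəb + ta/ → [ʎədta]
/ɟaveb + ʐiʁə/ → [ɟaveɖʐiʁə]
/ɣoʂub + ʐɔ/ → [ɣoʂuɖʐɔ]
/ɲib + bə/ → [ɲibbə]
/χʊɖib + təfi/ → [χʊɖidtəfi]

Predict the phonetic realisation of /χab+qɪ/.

The data show regressive place assimilation: /b/ → [d] before /t/; /b/ → [ɖ] before /ʐ/. In each pair only place changes, matching the following consonant, while manner and voice stay constant.
Nothing changes in [ɲibbə]: there the adjacent consonants already agree in place (/b/ and /b/ are both bilabial), so this form is consistent with the same rule.
The rule targets /b/ (voiced bilabial stop), which sits before the trigger /q/ (uvular).
The voiced uvular stop is [ɢ], so /b/ → [ɢ].

[χaɢqɪ]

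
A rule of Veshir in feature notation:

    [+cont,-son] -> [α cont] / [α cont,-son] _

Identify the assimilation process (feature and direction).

progressive manner assimilation

The rule copies [cont] (continuancy) from the environment onto the target fricatives; since [±cont] encodes the stop/fricative manner contrast, the assimilating dimension is manner.
Since the environment is written before the underscore, the trigger precedes the target; the direction is progressive.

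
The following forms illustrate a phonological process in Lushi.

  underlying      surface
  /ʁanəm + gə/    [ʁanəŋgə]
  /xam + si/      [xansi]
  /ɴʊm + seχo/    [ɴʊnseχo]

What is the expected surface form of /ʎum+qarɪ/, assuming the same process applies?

The data show regressive place assimilation: /m/ → [ŋ] before /g/; /m/ → [n] before /s/. In each pair only place changes, matching the following consonant, while manner and voice stay constant.
The rule targets /m/ (voiced bilabial nasal), which sits before the trigger /q/ (uvular).
The voiced uvular nasal is [ɴ], so /m/ → [ɴ].

[ʎuɴqarɪ]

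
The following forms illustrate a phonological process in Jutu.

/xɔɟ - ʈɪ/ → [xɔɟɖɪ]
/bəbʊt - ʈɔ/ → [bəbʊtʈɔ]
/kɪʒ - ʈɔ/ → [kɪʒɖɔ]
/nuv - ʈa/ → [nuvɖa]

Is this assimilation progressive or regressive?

progressive

The segment that alternates is /ʈ/, which surfaces as [ɖ] when adjacent to /ɟ/.
The change voiceless → voiced matches the voicing of the preceding /ɟ/, identifying this as voicing assimilation.
Checking the remaining alternations: /ʈ/ → [ɖ] after /ʒ/ (voiceless → voiced, matching voiced); /ʈ/ → [ɖ] after /v/ (voiceless → voiced, matching voiced) — only voicing changes, and always toward the preceding segment.
Nothing changes in [bəbʊtʈɔ]: there the adjacent consonants already agree in voicing (/ʈ/ and /t/ are both voiceless), so this form is consistent with the same rule.
The trigger is the preceding segment, so the direction is progressive (perseverative).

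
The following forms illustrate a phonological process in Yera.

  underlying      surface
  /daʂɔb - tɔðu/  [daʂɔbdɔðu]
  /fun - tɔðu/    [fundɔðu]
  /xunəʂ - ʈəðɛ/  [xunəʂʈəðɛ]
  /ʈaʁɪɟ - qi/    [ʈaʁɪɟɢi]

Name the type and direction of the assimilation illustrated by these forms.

Underlying /t/ is realised as [d] next to /b/; /b/ itself does not change.
/t/ is voiceless while /b/ is voiced; the output [d] is voiced, matching the trigger — so the feature that spreads is voicing.
Place and manner are unchanged, so the assimilation is partial, not total.
Checking the remaining alternations: /t/ → [d] after /n/ (voiceless → voiced, matching voiced); /q/ → [ɢ] after /ɟ/ (voiceless → voiced, matching voiced) — only voicing changes, and always toward the preceding segment.
No alternation appears in [xunəʂʈəðɛ]: there the adjacent consonants already agree in voicing (/ʈ/ and /ʂ/ are both voiceless), so this form is consistent with the same rule.
Since the segment that changes follows the conditioning segment, the assimilation is progressive.

progressive voicing assimilation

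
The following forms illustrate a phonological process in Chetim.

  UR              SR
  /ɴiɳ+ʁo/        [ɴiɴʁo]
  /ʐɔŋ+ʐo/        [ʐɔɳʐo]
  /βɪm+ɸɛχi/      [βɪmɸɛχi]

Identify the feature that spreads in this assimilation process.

place

Comparing underlying and surface forms, /ɳ/ → [ɴ] is the alternation; the neighbouring /ʁ/ is constant.
The change retroflex → uvular matches the place of the following /ʁ/, identifying this as place assimilation.
Checking the remaining alternation: /ŋ/ → [ɳ] before /ʐ/ (velar → retroflex, matching retroflex) — only place changes, and always toward the following segment.
No alternation appears in [βɪmɸɛχi]: there the adjacent consonants already agree in place (/m/ and /ɸ/ are both bilabial), so this form is consistent with the same rule.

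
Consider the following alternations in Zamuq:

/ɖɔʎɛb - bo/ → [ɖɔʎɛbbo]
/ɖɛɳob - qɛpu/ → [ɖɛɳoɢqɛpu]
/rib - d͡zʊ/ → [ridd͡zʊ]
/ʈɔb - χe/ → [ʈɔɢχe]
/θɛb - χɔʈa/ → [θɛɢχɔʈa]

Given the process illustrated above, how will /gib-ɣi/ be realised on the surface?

[gigɣi]

The data show regressive place assimilation: /b/ → [ɢ] before /q/; /b/ → [d] before /d͡z/; /b/ → [ɢ] before /χ/. In each pair only place changes, matching the following consonant, while manner and voice stay constant.
No alternation appears in [ɖɔʎɛbbo]: there the adjacent consonants already agree in place (/b/ and /b/ are both bilabial), so this form is consistent with the same rule.
The rule targets /b/ (voiced bilabial stop), which sits before the trigger /ɣ/ (velar).
A voiced velar stop is [g], so the surface segment is [g].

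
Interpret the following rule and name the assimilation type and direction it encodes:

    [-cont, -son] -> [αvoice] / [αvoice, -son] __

progressive voicing assimilation

The shared variable α links the value of [voice] on the target to the same value on the neighbouring segment, so voicing is the feature that assimilates.
Since the environment is written before the underscore, the trigger precedes the target; the direction is progressive.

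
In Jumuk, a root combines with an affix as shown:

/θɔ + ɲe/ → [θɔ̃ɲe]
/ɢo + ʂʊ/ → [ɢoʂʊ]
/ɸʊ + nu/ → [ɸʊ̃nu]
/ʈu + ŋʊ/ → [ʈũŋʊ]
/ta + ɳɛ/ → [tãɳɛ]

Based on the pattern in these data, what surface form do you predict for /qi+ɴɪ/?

[qĩɴɪ]

The data show regressive nasality assimilation (vowel nasalisation): /ɔ/ → [ɔ̃] before /ɲ/; /ʊ/ → [ʊ̃] before /n/; /u/ → [ũ] before /ŋ/; /a/ → [ã] before /ɳ/ — a vowel is nasalised by an immediately following nasal consonant.
No change occurs in [ɢoʂʊ] because the vowel at the boundary is adjacent to an oral consonant, not a nasal (/o/ next to /ʂ/).
/i/ sits next to the nasal /ɴ/ and is therefore nasalised to [ĩ].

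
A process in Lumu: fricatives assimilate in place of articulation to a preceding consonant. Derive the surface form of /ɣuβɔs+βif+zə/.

/β/ is a voiced bilabial fricative. The preceding trigger /s/ is alveolar, so /β/ must become alveolar as well.
The voiced alveolar fricative is [z], so /β/ → [z].
At the second juncture, /z/ likewise becomes [v] adjacent to /f/.

[ɣuβɔszifvə]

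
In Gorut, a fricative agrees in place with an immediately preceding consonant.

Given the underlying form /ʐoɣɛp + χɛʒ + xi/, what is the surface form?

[ʐoɣɛpɸɛʒʃi]

The rule targets /χ/ (voiceless uvular fricative), which sits after the trigger /p/ (bilabial).
Changing only its place to bilabial gives [ɸ] — the voiceless bilabial fricative.
The same rule applies at the second boundary: /x/ → [ʃ] next to /ʒ/.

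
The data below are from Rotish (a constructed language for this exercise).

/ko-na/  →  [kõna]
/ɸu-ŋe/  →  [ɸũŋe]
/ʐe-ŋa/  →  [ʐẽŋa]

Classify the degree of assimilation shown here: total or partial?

partial assimilation

The vowel /o/ surfaces as nasalised [õ] next to the following nasal /n/ — it has acquired the [+nasal] feature of its neighbour.
Likewise in the remaining data: /u/ → [ũ] before /ŋ/; /e/ → [ẽ] before /ŋ/ — each time a vowel is nasalised next to a following nasal.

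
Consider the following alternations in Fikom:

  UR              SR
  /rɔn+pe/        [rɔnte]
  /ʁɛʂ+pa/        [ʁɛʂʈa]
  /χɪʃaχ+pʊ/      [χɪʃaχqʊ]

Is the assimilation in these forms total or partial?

Comparing underlying and surface forms, /p/ → [t] is the alternation; the neighbouring /n/ is constant.
The change bilabial → alveolar matches the place of the preceding /n/, identifying this as place assimilation.
Manner and voice are unchanged, so the assimilation is partial, not total.
The other alternating forms pattern the same way: /p/ → [ʈ] after /ʂ/ (bilabial → retroflex, matching retroflex); /p/ → [q] after /χ/ (bilabial → uvular, matching uvular) — only place changes, and always toward the preceding segment.

partial assimilation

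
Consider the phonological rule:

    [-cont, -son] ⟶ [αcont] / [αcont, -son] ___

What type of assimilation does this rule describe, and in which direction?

progressive manner assimilation

The shared variable α links the value of [cont] on the target to that of the neighbouring obstruent. [cont] distinguishes stops from fricatives — a manner-of-articulation feature — so this is manner assimilation.
Since the environment is written before the underscore, the trigger precedes the target; the direction is progressive.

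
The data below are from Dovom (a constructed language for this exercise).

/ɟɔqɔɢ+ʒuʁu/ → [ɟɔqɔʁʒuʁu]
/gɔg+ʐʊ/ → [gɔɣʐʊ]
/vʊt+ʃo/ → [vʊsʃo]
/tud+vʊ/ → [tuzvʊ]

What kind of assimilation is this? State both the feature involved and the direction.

Comparing underlying and surface forms, /ɢ/ → [ʁ] is the alternation; the neighbouring /ʒ/ is constant.
The change stop → fricative matches the manner of the following /ʒ/, identifying this as manner assimilation.
Place and voice are unchanged, so the assimilation is partial, not total.
The other alternating forms pattern the same way: /g/ → [ɣ] before /ʐ/ (stop → fricative, matching a fricative); /t/ → [s] before /ʃ/ (stop → fricative, matching a fricative); /d/ → [z] before /v/ (stop → fricative, matching a fricative) — only manner changes, and always toward the following segment.
Since the segment that changes precedes the conditioning segment, the assimilation is regressive.

regressive manner assimilation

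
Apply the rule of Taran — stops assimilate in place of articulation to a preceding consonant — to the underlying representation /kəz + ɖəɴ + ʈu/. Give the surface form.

[kəzdəɴqu]

The rule targets /ɖ/ (voiced retroflex stop), which sits after the trigger /z/ (alveolar).
The voiced alveolar stop is [d], so /ɖ/ → [d].
At the second juncture, /ʈ/ likewise becomes [q] adjacent to /ɴ/.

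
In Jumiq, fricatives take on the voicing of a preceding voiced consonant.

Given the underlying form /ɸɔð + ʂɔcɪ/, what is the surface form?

[ɸɔðʐɔcɪ]

/ʂ/ is a voiceless retroflex fricative. The preceding trigger /ð/ is voiced, so /ʂ/ must become voiced as well.
A voiced retroflex fricative is [ʐ], so the surface segment is [ʐ].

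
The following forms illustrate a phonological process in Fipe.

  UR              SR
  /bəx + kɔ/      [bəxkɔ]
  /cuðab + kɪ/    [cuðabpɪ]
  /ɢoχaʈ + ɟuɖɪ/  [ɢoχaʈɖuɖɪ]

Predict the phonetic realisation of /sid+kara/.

[sidtara]

The data show progressive place assimilation: /k/ → [p] after /b/; /ɟ/ → [ɖ] after /ʈ/. In each pair only place changes, matching the preceding consonant, while manner and voice stay constant.
Nothing changes in [bəxkɔ]: there the adjacent consonants already agree in place (/k/ and /x/ are both velar), so this form is consistent with the same rule.
/k/ is a voiceless velar stop. The preceding trigger /d/ is alveolar, so /k/ must become alveolar as well.
Changing only its place to alveolar gives [t] — the voiceless alveolar stop.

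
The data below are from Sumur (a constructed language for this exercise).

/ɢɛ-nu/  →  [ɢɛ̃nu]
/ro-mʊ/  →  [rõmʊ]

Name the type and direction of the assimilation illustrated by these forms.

The vowel /ɛ/ surfaces as nasalised [ɛ̃] next to the following nasal /n/ — it has acquired the [+nasal] feature of its neighbour.
Likewise in the remaining data: /o/ → [õ] before /m/ — each time a vowel is nasalised next to a following nasal.
Because the conditioning nasal is to the right of the vowel that changes, the process is regressive (anticipatory).

regressive nasality assimilation (vowel nasalisation)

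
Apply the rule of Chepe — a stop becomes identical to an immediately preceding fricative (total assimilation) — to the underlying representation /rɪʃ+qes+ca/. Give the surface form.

[rɪʃʃessa]

/q/ is the segment targeted by the rule; it sits immediately after /ʃ/, so it assimilates completely and surfaces as [ʃ].
The same rule applies at the second boundary: /c/ → [s] next to /s/.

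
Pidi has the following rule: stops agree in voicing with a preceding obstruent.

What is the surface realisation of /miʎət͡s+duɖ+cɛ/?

[miʎət͡stuɖɟɛ]

The rule targets /d/ (voiced alveolar stop), which sits after the trigger /t͡s/ (voiceless).
The voiceless alveolar stop is [t], so /d/ → [t].
At the second juncture, /c/ likewise becomes [ɟ] adjacent to /ɖ/.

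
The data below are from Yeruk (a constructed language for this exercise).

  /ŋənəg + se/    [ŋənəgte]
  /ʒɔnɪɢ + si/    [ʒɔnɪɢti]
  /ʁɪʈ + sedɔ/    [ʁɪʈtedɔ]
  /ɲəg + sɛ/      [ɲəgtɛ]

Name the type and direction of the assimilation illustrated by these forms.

Comparing underlying and surface forms, /s/ → [t] is the alternation; the neighbouring /g/ is constant.
/s/ is a fricative while /g/ is a stop; the output [t] is a stop, matching the trigger — so the feature that spreads is manner.
Place and voice are unchanged, so the assimilation is partial, not total.
Checking the remaining alternations: /s/ → [t] after /ɢ/ (fricative → stop, matching a stop); /s/ → [t] after /ʈ/ (fricative → stop, matching a stop) — only manner changes, and always toward the preceding segment.
Since the segment that changes follows the conditioning segment, the assimilation is progressive.

progressive manner assimilation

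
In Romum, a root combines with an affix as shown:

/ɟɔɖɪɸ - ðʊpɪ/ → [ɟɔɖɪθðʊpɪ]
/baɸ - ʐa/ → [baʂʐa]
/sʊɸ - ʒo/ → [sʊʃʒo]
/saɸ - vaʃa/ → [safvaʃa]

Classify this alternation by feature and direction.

Comparing underlying and surface forms, /ɸ/ → [θ] is the alternation; the neighbouring /ð/ is constant.
/ɸ/ is bilabial while /ð/ is dental; the output [θ] is dental, matching the trigger — so the feature that spreads is place.
Manner and voice are unchanged, so the assimilation is partial, not total.
Checking the remaining alternations: /ɸ/ → [ʂ] before /ʐ/ (bilabial → retroflex, matching retroflex); /ɸ/ → [ʃ] before /ʒ/ (bilabial → postalveolar, matching postalveolar); /ɸ/ → [f] before /v/ (bilabial → labiodental, matching labiodental) — only place changes, and always toward the following segment.
Since the segment that changes precedes the conditioning segment, the assimilation is regressive.

regressive place assimilation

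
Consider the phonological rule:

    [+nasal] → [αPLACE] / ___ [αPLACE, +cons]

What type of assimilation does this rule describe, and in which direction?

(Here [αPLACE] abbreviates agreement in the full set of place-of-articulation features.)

regressive place assimilation

The shared variable α links the value of the place features (abbreviated [PLACE]) on the target to the same value on the neighbouring segment, so place is the feature that assimilates.
Since the environment is written after the underscore, the trigger follows the target; the direction is regressive.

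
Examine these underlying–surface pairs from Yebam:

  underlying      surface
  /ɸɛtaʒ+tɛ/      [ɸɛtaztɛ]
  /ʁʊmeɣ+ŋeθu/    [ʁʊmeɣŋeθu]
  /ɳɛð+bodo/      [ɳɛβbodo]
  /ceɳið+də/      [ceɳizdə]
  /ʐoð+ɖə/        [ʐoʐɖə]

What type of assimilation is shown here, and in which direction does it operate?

The segment that alternates is /ʒ/, which surfaces as [z] when adjacent to /t/.
The change postalveolar → alveolar matches the place of the following /t/, identifying this as place assimilation.
Manner and voice are unchanged, so the assimilation is partial, not total.
The other alternating forms pattern the same way: /ð/ → [β] before /b/ (dental → bilabial, matching bilabial); /ð/ → [z] before /d/ (dental → alveolar, matching alveolar); /ð/ → [ʐ] before /ɖ/ (dental → retroflex, matching retroflex) — only place changes, and always toward the following segment.
No alternation appears in [ʁʊmeɣŋeθu]: there the adjacent consonants already agree in place (/ɣ/ and /ŋ/ are both velar), so this form is consistent with the same rule.
The trigger is the following segment, so the direction is regressive (anticipatory).

regressive place assimilation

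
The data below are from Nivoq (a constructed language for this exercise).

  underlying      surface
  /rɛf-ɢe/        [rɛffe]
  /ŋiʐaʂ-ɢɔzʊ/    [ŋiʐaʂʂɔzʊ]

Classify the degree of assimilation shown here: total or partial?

total assimilation

The segment that alternates is /ɢ/, which surfaces as [f] when adjacent to /f/.
The output [f] is identical to the trigger /f/ — every feature (place, manner, voicing) has been copied — so this is total assimilation.
The remaining alternation confirms this: /ɢ/ → [ʂ] after /ʂ/ — in each case the output is a copy of the preceding consonant.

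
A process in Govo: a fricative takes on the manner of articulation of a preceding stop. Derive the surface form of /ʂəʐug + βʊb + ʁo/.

[ʂəʐugbʊbɢo]

/β/ is a voiced bilabial fricative. The preceding trigger /g/ is a stop, so /β/ must become a stop as well.
A voiced bilabial stop is [b], so the surface segment is [b].
At the second juncture, /ʁ/ likewise becomes [ɢ] adjacent to /b/.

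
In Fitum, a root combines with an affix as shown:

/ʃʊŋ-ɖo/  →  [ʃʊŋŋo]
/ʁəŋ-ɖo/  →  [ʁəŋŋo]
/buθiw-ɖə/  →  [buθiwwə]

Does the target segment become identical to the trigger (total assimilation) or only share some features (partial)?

total assimilation

Underlying /ɖ/ is realised as [ŋ] next to /ŋ/; /ŋ/ itself does not change.
The output [ŋ] is identical to the trigger /ŋ/ — every feature (place, manner, voicing) has been copied — so this is total assimilation.
The remaining alternation confirms this: /ɖ/ → [w] after /w/ — in each case the output is a copy of the preceding consonant.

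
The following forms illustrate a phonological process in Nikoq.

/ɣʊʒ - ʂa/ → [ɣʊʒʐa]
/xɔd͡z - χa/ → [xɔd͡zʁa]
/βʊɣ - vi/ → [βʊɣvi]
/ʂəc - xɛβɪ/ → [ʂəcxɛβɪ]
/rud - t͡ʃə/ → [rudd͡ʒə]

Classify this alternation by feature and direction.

progressive voicing assimilation

Comparing underlying and surface forms, /ʂ/ → [ʐ] is the alternation; the neighbouring /ʒ/ is constant.
/ʂ/ is voiceless while /ʒ/ is voiced; the output [ʐ] is voiced, matching the trigger — so the feature that spreads is voicing.
Place and manner are unchanged, so the assimilation is partial, not total.
The other alternating forms pattern the same way: /χ/ → [ʁ] after /d͡z/ (voiceless → voiced, matching voiced); /t͡ʃ/ → [d͡ʒ] after /d/ (voiceless → voiced, matching voiced) — only voicing changes, and always toward the preceding segment.
Nothing changes in [βʊɣvi], [ʂəcxɛβɪ]: there the adjacent consonants already agree in voicing (/v/ and /ɣ/ are both voiced; /x/ and /c/ are both voiceless), so these forms are consistent with the same rule.
The trigger is the preceding segment, so the direction is progressive (perseverative).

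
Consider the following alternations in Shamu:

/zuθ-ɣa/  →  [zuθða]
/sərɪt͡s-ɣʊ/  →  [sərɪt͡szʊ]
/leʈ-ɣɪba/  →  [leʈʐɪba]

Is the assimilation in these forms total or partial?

partial assimilation

Comparing underlying and surface forms, /ɣ/ → [ð] is the alternation; the neighbouring /θ/ is constant.
The change velar → dental matches the place of the preceding /θ/, identifying this as place assimilation.
Manner and voice are unchanged, so the assimilation is partial, not total.
The other alternating forms pattern the same way: /ɣ/ → [z] after /t͡s/ (velar → alveolar, matching alveolar); /ɣ/ → [ʐ] after /ʈ/ (velar → retroflex, matching retroflex) — only place changes, and always toward the preceding segment.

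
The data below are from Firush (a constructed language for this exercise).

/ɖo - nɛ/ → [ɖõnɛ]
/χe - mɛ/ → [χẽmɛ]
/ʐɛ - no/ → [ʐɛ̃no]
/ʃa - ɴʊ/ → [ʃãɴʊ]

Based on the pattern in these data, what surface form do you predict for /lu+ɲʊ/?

The data show regressive nasality assimilation (vowel nasalisation): /o/ → [õ] before /n/; /e/ → [ẽ] before /m/; /ɛ/ → [ɛ̃] before /n/; /a/ → [ã] before /ɴ/ — a vowel is nasalised by an immediately following nasal consonant.
The vowel /u/ is adjacent to the following nasal /ɲ/, so it acquires [+nasal] and surfaces as [ũ].

[lũɲʊ]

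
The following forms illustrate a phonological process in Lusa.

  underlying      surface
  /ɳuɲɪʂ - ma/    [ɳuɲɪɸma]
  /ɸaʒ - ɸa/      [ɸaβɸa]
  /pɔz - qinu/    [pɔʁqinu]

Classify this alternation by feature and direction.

Comparing underlying and surface forms, /ʂ/ → [ɸ] is the alternation; the neighbouring /m/ is constant.
/ʂ/ is retroflex while /m/ is bilabial; the output [ɸ] is bilabial, matching the trigger — so the feature that spreads is place.
Manner and voice are unchanged, so the assimilation is partial, not total.
Checking the remaining alternations: /ʒ/ → [β] before /ɸ/ (postalveolar → bilabial, matching bilabial); /z/ → [ʁ] before /q/ (alveolar → uvular, matching uvular) — only place changes, and always toward the following segment.
The trigger is the following segment, so the direction is regressive (anticipatory).

regressive place assimilation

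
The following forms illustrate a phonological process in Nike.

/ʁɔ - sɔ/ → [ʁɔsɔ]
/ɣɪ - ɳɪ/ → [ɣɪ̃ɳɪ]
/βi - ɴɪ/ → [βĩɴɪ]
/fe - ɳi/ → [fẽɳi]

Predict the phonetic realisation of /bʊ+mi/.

[bʊ̃mi]

The data show regressive nasality assimilation (vowel nasalisation): /ɪ/ → [ɪ̃] before /ɳ/; /i/ → [ĩ] before /ɴ/; /e/ → [ẽ] before /ɳ/ — a vowel is nasalised by an immediately following nasal consonant.
No change occurs in [ʁɔsɔ] because the vowel at the boundary is adjacent to an oral consonant, not a nasal (/ɔ/ next to /s/).
The vowel /ʊ/ is adjacent to the following nasal /m/, so it acquires [+nasal] and surfaces as [ʊ̃].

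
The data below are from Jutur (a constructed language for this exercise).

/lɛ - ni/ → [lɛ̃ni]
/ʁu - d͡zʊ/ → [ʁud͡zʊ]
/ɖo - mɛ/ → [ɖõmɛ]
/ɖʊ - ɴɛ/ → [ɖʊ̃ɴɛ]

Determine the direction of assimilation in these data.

regressive

The vowel /ɛ/ surfaces as nasalised [ɛ̃] next to the following nasal /n/ — it has acquired the [+nasal] feature of its neighbour.
Likewise in the remaining data: /o/ → [õ] before /m/; /ʊ/ → [ʊ̃] before /ɴ/ — each time a vowel is nasalised next to a following nasal.
No change occurs in [ʁud͡zʊ] because the vowel at the boundary is adjacent to an oral consonant, not a nasal (/u/ next to /d͡z/).
Because the conditioning nasal is to the right of the vowel that changes, the process is regressive (anticipatory).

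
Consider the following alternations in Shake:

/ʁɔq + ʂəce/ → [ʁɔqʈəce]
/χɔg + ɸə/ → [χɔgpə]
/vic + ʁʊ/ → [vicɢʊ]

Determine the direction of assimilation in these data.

Comparing underlying and surface forms, /ʂ/ → [ʈ] is the alternation; the neighbouring /q/ is constant.
/ʂ/ is a fricative while /q/ is a stop; the output [ʈ] is a stop, matching the trigger — so the feature that spreads is manner.
Checking the remaining alternations: /ɸ/ → [p] after /g/ (fricative → stop, matching a stop); /ʁ/ → [ɢ] after /c/ (fricative → stop, matching a stop) — only manner changes, and always toward the preceding segment.
Since the segment that changes follows the conditioning segment, the assimilation is progressive.

progressive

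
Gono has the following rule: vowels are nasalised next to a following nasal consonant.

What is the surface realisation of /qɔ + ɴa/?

The vowel /ɔ/ is adjacent to the following nasal /ɴ/, so it acquires [+nasal] and surfaces as [ɔ̃].

[qɔ̃ɴa]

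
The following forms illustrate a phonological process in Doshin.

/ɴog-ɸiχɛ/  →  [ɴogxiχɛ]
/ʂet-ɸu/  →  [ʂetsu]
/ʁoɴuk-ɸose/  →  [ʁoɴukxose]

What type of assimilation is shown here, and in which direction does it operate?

progressive place assimilation

Underlying /ɸ/ is realised as [x] next to /g/; /g/ itself does not change.
/ɸ/ is bilabial while /g/ is velar; the output [x] is velar, matching the trigger — so the feature that spreads is place.
Manner and voice are unchanged, so the assimilation is partial, not total.
Checking the remaining alternations: /ɸ/ → [s] after /t/ (bilabial → alveolar, matching alveolar); /ɸ/ → [x] after /k/ (bilabial → velar, matching velar) — only place changes, and always toward the preceding segment.
The trigger is the preceding segment, so the direction is progressive (perseverative).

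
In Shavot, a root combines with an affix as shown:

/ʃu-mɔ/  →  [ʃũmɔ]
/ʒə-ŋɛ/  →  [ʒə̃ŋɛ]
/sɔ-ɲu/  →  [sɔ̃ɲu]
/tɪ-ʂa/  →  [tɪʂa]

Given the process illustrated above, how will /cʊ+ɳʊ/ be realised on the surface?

The data show regressive nasality assimilation (vowel nasalisation): /u/ → [ũ] before /m/; /ə/ → [ə̃] before /ŋ/; /ɔ/ → [ɔ̃] before /ɲ/ — a vowel is nasalised by an immediately following nasal consonant.
No change occurs in [tɪʂa] because the vowel at the boundary is adjacent to an oral consonant, not a nasal (/ɪ/ next to /ʂ/).
/ʊ/ sits next to the nasal /ɳ/ and is therefore nasalised to [ʊ̃].

[cʊ̃ɳʊ]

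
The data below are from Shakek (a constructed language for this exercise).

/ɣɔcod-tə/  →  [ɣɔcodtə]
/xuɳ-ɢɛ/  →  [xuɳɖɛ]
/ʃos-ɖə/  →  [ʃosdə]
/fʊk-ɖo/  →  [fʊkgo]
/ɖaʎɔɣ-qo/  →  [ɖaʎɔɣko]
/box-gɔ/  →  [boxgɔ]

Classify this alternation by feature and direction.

progressive place assimilation

Comparing underlying and surface forms, /ɢ/ → [ɖ] is the alternation; the neighbouring /ɳ/ is constant.
The change uvular → retroflex matches the place of the preceding /ɳ/, identifying this as place assimilation.
Manner and voice are unchanged, so the assimilation is partial, not total.
Checking the remaining alternations: /ɖ/ → [d] after /s/ (retroflex → alveolar, matching alveolar); /ɖ/ → [g] after /k/ (retroflex → velar, matching velar); /q/ → [k] after /ɣ/ (uvular → velar, matching velar) — only place changes, and always toward the preceding segment.
No alternation appears in [ɣɔcodtə], [boxgɔ]: there the adjacent consonants already agree in place (/t/ and /d/ are both alveolar; /g/ and /x/ are both velar), so these forms are consistent with the same rule.
Since the segment that changes follows the conditioning segment, the assimilation is progressive.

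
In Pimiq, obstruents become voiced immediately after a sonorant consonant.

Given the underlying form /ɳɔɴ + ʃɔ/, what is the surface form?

The rule targets /ʃ/ (voiceless postalveolar fricative), which sits after the trigger /ɴ/ (voiced).
The voiced postalveolar fricative is [ʒ], so /ʃ/ → [ʒ].

[ɳɔɴʒɔ]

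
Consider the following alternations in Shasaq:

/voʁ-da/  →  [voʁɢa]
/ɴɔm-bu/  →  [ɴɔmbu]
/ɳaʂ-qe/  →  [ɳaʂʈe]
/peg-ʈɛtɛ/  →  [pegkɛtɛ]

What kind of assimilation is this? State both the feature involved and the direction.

Underlying /d/ is realised as [ɢ] next to /ʁ/; /ʁ/ itself does not change.
The change alveolar → uvular matches the place of the preceding /ʁ/, identifying this as place assimilation.
Manner and voice are unchanged, so the assimilation is partial, not total.
Checking the remaining alternations: /q/ → [ʈ] after /ʂ/ (uvular → retroflex, matching retroflex); /ʈ/ → [k] after /g/ (retroflex → velar, matching velar) — only place changes, and always toward the preceding segment.
No alternation appears in [ɴɔmbu]: there the adjacent consonants already agree in place (/b/ and /m/ are both bilabial), so this form is consistent with the same rule.
The trigger is the preceding segment, so the direction is progressive (perseverative).

progressive place assimilation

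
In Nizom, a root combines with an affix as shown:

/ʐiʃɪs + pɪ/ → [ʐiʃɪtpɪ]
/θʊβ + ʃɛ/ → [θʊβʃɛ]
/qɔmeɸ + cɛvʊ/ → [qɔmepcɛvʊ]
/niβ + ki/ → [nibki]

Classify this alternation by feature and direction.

regressive manner assimilation

Underlying /s/ is realised as [t] next to /p/; /p/ itself does not change.
/s/ is a fricative while /p/ is a stop; the output [t] is a stop, matching the trigger — so the feature that spreads is manner.
Place and voice are unchanged, so the assimilation is partial, not total.
The other alternating forms pattern the same way: /ɸ/ → [p] before /c/ (fricative → stop, matching a stop); /β/ → [b] before /k/ (fricative → stop, matching a stop) — only manner changes, and always toward the following segment.
Nothing changes in [θʊβʃɛ]: there the adjacent consonants already agree in manner (/β/ and /ʃ/ are both fricatives), so this form is consistent with the same rule.
The trigger is the following segment, so the direction is regressive (anticipatory).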